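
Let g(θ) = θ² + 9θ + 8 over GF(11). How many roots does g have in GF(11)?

Evaluate at each of the 11 elements of GF(11):
g(0) = 8; g(1) = 7; g(2) = 8; g(3) = 0 → root; g(4) = 5; g(5) = 1; g(6) = 10; g(7) = 10; g(8) = 1; g(9) = 5; g(10) = 0 → root.
Roots: {3, 10}.

2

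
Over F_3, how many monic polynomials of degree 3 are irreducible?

By the necklace-counting formula, N_3(3) = (1/3) Σ_{d|3} μ(3/d)·3^d.
Divisors of 3: 1, 3; μ(3/d) for each: -1, 1.
Σ = − 3^1 + 3^3 = 24.
N = 24/3 = 8.

8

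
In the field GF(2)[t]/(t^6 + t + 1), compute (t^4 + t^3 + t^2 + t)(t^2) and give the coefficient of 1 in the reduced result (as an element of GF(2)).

1

Multiply in GF(2)[t]: (t^4 + t^3 + t^2 + t)·(t^2) = t^6 + t^5 + t^4 + t^3.
Reduce using t^6 ≡ t + 1 (mod t^6 + t + 1).
Reduced: t^5 + t^4 + t^3 + t + 1.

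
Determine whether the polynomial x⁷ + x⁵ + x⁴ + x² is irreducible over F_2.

Write g(x) = x⁷ + x⁵ + x⁴ + x².
Check for roots in F_2: g(0) = 0 → root; g(1) = 0 → root.
g(0) = 0, so (x) divides g(x); g is reducible.

No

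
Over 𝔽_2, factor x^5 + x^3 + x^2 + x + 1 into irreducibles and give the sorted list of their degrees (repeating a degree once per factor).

5

Write g(x) = x^5 + x^3 + x^2 + x + 1.
Roots in 𝔽_2: g(0) = 1; g(1) = 1.
Complete factorization: g(x) = (x^5 + x^3 + x^2 + x + 1).
Factor degrees with multiplicity: 5 = 5.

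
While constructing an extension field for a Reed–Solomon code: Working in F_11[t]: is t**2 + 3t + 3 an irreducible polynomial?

Write f(t) = t**2 + 3t + 3.
Check each element of F_11 for a root: f(0)=3, f(1)=7, f(2)=2, f(3)=10, f(4)=9, f(5)=10, f(6)=2, f(7)=7, f(8)=3, f(9)=1, f(10)=1.
No roots. A degree-2 polynomial over a field with no linear factor is irreducible.

Yes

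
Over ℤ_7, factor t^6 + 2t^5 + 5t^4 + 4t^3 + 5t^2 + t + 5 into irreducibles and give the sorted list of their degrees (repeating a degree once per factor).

Write f(t) = t^6 + 2t^5 + 5t^4 + 4t^3 + 5t^2 + t + 5.
Complete factorization: f(t) = (t^6 + 2t^5 + 5t^4 + 4t^3 + 5t^2 + t + 5).
Factor degrees with multiplicity: 6 = 6.

6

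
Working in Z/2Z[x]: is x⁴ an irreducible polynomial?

No

Write f(x) = x⁴.
Check for roots in Z/2Z: f(0) = 0 → root; f(1) = 1.
f(0) = 0, so (x) divides f(x); f is reducible.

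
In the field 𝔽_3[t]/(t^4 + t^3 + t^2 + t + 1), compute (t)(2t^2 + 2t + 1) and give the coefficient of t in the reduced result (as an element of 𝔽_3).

Multiply in 𝔽_3[t]: (t)·(2t^2 + 2t + 1) = 2t^3 + 2t^2 + t.
Reduced: 2t^3 + 2t^2 + t.

1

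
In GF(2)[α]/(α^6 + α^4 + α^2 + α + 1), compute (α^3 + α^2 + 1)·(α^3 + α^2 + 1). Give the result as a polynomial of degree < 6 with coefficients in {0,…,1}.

Multiply in GF(2)[α]: (α^3 + α^2 + 1)·(α^3 + α^2 + 1) = α^6 + α^4 + 1.
Reduce using α^6 ≡ α^4 + α^2 + α + 1 (mod α^6 + α^4 + α^2 + α + 1).
Reduced: α^2 + α.

α^2 + α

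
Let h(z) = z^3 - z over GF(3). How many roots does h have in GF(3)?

3

Evaluate at each of the 3 elements of GF(3):
h(0) = 0 → root; h(1) = 0 → root; h(2) = 0 → root.
Roots: {0, 1, 2}.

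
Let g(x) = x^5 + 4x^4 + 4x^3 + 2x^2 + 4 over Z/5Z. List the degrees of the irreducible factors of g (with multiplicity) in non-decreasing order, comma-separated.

Roots in Z/5Z: g(0) = 4; g(1) = 0 → root; g(2) = 0 → root; g(3) = 2; g(4) = 0 → root.
Linear factors from roots: (x + 4), (x + 3), (x + 1).
Complete factorization: g(x) = (x + 1)·(x + 3)·(x + 4)·(x^2 + x + 2).
Factor degrees with multiplicity: 1 + 1 + 1 + 2 = 5.

1, 1, 1, 2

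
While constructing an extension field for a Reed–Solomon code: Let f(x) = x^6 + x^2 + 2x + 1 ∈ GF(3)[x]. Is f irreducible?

Check for roots in GF(3): f(0) = 1; f(1) = 2; f(2) = 1.
No roots, so no linear factors.
Monic irreducibles of degree 2 over GF(3): x^2 + 1, x^2 + x + 2, x^2 + 2x + 2.
None of them divide f (all give nonzero remainder).
Degree-3 irreducible divisors: test the 8 monic irreducibles of degree 3 over GF(3).
None of them divide f (all give nonzero remainder).
No irreducible factor of degree ≤ 3 exists, so f is irreducible over GF(3).

Yes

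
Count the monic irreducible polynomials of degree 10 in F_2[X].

99

Gauss's count: N_{2}(10) = (1/10) Σ_{d|10} μ(10/d)·2^d.
Divisors of 10: 1, 2, 5, 10; μ(10/d) for each: 1, -1, -1, 1.
Σ = 2^1 − 2^2 − 2^5 + 2^10 = 990.
N = 990/10 = 99.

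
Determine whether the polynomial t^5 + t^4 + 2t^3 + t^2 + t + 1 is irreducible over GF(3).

Yes

Write m(t) = t^5 + t^4 + 2t^3 + t^2 + t + 1.
Check for roots in GF(3): m(0) = 1; m(1) = 1; m(2) = 2.
No roots, so no linear factors.
Monic irreducibles of degree 2 over GF(3): t^2 + 1, t^2 + t + 2, t^2 + 2t + 2.
None of them divide m (all give nonzero remainder).
No irreducible factor of degree ≤ 2 exists, so m is irreducible over GF(3).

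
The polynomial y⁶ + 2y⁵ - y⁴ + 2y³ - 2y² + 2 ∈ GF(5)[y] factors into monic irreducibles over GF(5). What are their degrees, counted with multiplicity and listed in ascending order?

6

Write f(y) = y⁶ + 2y⁵ - y⁴ + 2y³ - 2y² + 2.
Roots in GF(5): f(0) = 2; f(1) = 4; f(2) = 2; f(3) = 2; f(4) = 1.
Complete factorization: f(y) = (y⁶ + 2y⁵ - y⁴ + 2y³ - 2y² + 2).
Factor degrees with multiplicity: 6 = 6.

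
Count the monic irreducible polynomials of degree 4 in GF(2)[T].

3

The number of monic irreducibles of degree 4 over GF(2) is (1/4)·Σ_{d∣4} μ(4/d) 2^d.
Divisors of 4: 1, 2, 4; μ(4/d) for each: 0, -1, 1.
Σ = − 2^2 + 2^4 = 12.
N = 12/4 = 3.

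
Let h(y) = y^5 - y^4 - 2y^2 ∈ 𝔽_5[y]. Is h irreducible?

Check for roots in 𝔽_5: h(0) = 0 → root; h(1) = 3; h(2) = 3; h(3) = 4; h(4) = 1.
h(0) = 0, so (y) divides h(y); h is reducible.

No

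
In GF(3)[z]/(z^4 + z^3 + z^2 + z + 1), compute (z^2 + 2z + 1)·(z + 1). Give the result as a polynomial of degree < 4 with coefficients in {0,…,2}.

z^3 + 1

Multiply in GF(3)[z]: (z^2 + 2z + 1)·(z + 1) = z^3 + 1.
Reduced: z^3 + 1.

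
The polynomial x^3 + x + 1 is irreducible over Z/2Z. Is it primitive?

Yes

Write f(x) = x^3 + x + 1.
|GF(2^3)^×| = 2^3 − 1 = 7. Prime factorization: 7 = 7.
f is primitive ⇔ x has order 7 in GF(2)[x]/(f), i.e. x^(7/q) ≠ 1 for each prime q | 7.
x^(1) mod f = x.
None equal 1, so x has full order 7; f is primitive.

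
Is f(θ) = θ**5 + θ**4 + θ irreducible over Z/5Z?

Check for roots in Z/5Z: f(0) = 0 → root; f(1) = 3; f(2) = 0 → root; f(3) = 2; f(4) = 4.
f(0) = 0, so (θ) divides f(θ); f is reducible.

No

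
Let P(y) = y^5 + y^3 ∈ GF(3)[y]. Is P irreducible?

Check for roots in GF(3): P(0) = 0 → root; P(1) = 2; P(2) = 1.
P(0) = 0, so (y) divides P(y); P is reducible.

No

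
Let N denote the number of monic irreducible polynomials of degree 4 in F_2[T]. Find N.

The number of monic irreducibles of degree 4 over GF(2) is (1/4)·Σ_{d∣4} μ(4/d) 2^d.
Divisors of 4: 1, 2, 4; μ(4/d) for each: 0, -1, 1.
Σ = − 2^2 + 2^4 = 12.
N = 12/4 = 3.

3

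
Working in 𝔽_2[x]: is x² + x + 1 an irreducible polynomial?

Write P(x) = x² + x + 1.
Check for roots in 𝔽_2: P(0) = 1; P(1) = 1.
No roots. A degree-2 polynomial over a field with no linear factor is irreducible.

Yes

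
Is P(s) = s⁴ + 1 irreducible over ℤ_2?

Check for roots in ℤ_2: P(0) = 1; P(1) = 0 → root.
P(1) = 0, so (s − 1) divides P(s); P is reducible.

No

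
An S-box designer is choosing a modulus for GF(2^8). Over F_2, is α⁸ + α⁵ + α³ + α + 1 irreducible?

Write m(α) = α⁸ + α⁵ + α³ + α + 1.
Check for roots in F_2: m(0) = 1; m(1) = 1.
No roots, so no linear factors.
Monic irreducibles of degree 2 over GF(2): α² + α + 1.
None of them divide m (all give nonzero remainder).
Monic irreducibles of degree 3 over GF(2): α³ + α + 1, α³ + α² + 1.
None of them divide m (all give nonzero remainder).
Monic irreducibles of degree 4 over GF(2): α⁴ + α + 1, α⁴ + α³ + 1, α⁴ + α³ + α² + α + 1.
None of them divide m (all give nonzero remainder).
No irreducible factor of degree ≤ 4 exists, so m is irreducible over GF(2).

Yes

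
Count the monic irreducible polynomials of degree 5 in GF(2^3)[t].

6552

By the necklace-counting formula, N_8(5) = (1/5) Σ_{d|5} μ(5/d)·8^d.
Divisors of 5: 1, 5; μ(5/d) for each: -1, 1.
Σ = − 8^1 + 8^5 = 32760.
N = 32760/5 = 6552.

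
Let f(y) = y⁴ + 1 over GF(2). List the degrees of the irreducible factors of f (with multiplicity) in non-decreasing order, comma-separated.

1, 1, 1, 1

Roots in GF(2): f(0) = 1; f(1) = 0 → root.
Linear factors from roots: (y + 1).
Complete factorization: f(y) = (y + 1)^4.
Factor degrees with multiplicity: 1 + 1 + 1 + 1 = 4.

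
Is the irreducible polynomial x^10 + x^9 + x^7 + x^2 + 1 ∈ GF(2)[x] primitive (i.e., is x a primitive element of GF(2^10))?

Write f(x) = x^10 + x^9 + x^7 + x^2 + 1.
|GF(2^10)^×| = 2^10 − 1 = 1023. Prime factorization: 1023 = 3·11·31.
f is primitive ⇔ x has order 1023 in GF(2)[x]/(f), i.e. x^(1023/q) ≠ 1 for each prime q | 1023.
x^(341) mod f = x^8 + x^5.
x^(93) mod f = 1
x^(33) mod f = x^9 + 1.
Since x^(93) = 1, the order of x divides 93 < 1023; not primitive.

No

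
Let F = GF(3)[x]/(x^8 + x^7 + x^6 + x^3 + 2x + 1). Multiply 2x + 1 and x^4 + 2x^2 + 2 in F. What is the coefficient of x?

Multiply in GF(3)[x]: (2x + 1)·(x^4 + 2x^2 + 2) = 2x^5 + x^4 + x^3 + 2x^2 + x + 2.
Reduced: 2x^5 + x^4 + x^3 + 2x^2 + x + 2.

1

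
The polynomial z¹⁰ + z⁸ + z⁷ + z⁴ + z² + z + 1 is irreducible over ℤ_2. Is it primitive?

Yes

Write f(z) = z¹⁰ + z⁸ + z⁷ + z⁴ + z² + z + 1.
|GF(2^10)^×| = 2^10 − 1 = 1023. Prime factorization: 1023 = 3·11·31.
f is primitive ⇔ z has order 1023 in GF(2)[z]/(f), i.e. z^(1023/q) ≠ 1 for each prime q | 1023.
z^(341) mod f = z⁸ + z⁷ + z⁶ + z³ + z².
z^(93) mod f = z⁹ + z⁷ + z⁶ + z⁵ + z⁴ + z² + z + 1.
z^(33) mod f = z⁶ + z⁴ + z³ + z.
None equal 1, so z has full order 1023; f is primitive.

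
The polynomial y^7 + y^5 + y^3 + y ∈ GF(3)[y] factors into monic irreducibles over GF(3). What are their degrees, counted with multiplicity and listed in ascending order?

Write g(y) = y^7 + y^5 + y^3 + y.
Roots in GF(3): g(0) = 0 → root; g(1) = 1; g(2) = 2.
Linear factors from roots: (y).
Complete factorization: g(y) = (y)·(y^2 + 1)·(y^2 + y - 1)·(y^2 - y - 1).
Factor degrees with multiplicity: 1 + 2 + 2 + 2 = 7.

1, 2, 2, 2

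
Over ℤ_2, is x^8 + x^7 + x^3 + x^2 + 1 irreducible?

Write m(x) = x^8 + x^7 + x^3 + x^2 + 1.
Check for roots in ℤ_2: m(0) = 1; m(1) = 1.
No roots, so no linear factors.
Monic irreducibles of degree 2 over GF(2): x^2 + x + 1.
None of them divide m (all give nonzero remainder).
Monic irreducibles of degree 3 over GF(2): x^3 + x + 1, x^3 + x^2 + 1.
None of them divide m (all give nonzero remainder).
Monic irreducibles of degree 4 over GF(2): x^4 + x + 1, x^4 + x^3 + 1, x^4 + x^3 + x^2 + x + 1.
None of them divide m (all give nonzero remainder).
No irreducible factor of degree ≤ 4 exists, so m is irreducible over GF(2).

Yes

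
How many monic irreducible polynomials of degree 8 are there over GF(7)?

720300

By the necklace-counting formula, N_7(8) = (1/8) Σ_{d|8} μ(8/d)·7^d.
Divisors of 8: 1, 2, 4, 8; μ(8/d) for each: 0, 0, -1, 1.
Σ = − 7^4 + 7^8 = 5762400.
N = 5762400/8 = 720300.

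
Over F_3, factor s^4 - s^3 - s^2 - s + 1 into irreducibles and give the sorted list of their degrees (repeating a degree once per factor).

1, 1, 2

Write h(s) = s^4 - s^3 - s^2 - s + 1.
Roots in F_3: h(0) = 1; h(1) = 2; h(2) = 0 → root.
Linear factors from roots: (s + 1).
Complete factorization: h(s) = (s + 1)^2·(s^2 + 1).
Factor degrees with multiplicity: 1 + 1 + 2 = 4.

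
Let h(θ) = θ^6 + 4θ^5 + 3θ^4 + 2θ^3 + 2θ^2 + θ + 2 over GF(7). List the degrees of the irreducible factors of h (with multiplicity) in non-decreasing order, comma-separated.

6

Complete factorization: h(θ) = (θ^6 + 4θ^5 + 3θ^4 + 2θ^3 + 2θ^2 + θ + 2).
Factor degrees with multiplicity: 6 = 6.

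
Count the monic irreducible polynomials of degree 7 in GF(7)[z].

x^(7^7) − x is the product of all monic irreducibles of degree dividing 7; Möbius inversion gives N = (1/7) Σ μ(7/d)·7^d.
Divisors of 7: 1, 7; μ(7/d) for each: -1, 1.
Σ = − 7^1 + 7^7 = 823536.
N = 823536/7 = 117648.

117648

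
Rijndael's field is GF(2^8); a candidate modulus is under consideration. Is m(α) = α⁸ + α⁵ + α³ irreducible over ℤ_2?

Check for roots in ℤ_2: m(0) = 0 → root; m(1) = 1.
m(0) = 0, so (α) divides m(α); m is reducible.

No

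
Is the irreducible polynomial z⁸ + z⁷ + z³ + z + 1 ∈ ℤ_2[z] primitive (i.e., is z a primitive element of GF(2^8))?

No

Write f(z) = z⁸ + z⁷ + z³ + z + 1.
|GF(2^8)^×| = 2^8 − 1 = 255. Prime factorization: 255 = 3·5·17.
f is primitive ⇔ z has order 255 in GF(2)[z]/(f), i.e. z^(255/q) ≠ 1 for each prime q | 255.
z^(85) mod f = 1
z^(51) mod f = z⁴ + z³ + z² + z.
z^(15) mod f = z⁶ + z⁴ + z² + 1.
Since z^(85) = 1, the order of z divides 85 < 255; not primitive.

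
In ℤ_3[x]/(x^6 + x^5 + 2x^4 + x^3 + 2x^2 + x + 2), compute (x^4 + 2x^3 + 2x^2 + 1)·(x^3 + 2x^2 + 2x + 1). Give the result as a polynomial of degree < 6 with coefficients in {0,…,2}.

Multiply in ℤ_3[x]: (x^4 + 2x^3 + 2x^2 + 1)·(x^3 + 2x^2 + 2x + 1) = x^7 + x^6 + 2x^5 + x^3 + x^2 + 2x + 1.
Reduce using x^6 ≡ 2x^5 + x^4 + 2x^3 + x^2 + 2x + 1 (mod x^6 + x^5 + 2x^4 + x^3 + 2x^2 + x + 2).
Reduced: 2x^4 + 2x^3 + 1.

2x^4 + 2x^3 + 1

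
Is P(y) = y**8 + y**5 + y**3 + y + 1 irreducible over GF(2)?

Check for roots in GF(2): P(0) = 1; P(1) = 1.
No roots, so no linear factors.
Monic irreducibles of degree 2 over GF(2): y**2 + y + 1.
None of them divide P (all give nonzero remainder).
Monic irreducibles of degree 3 over GF(2): y**3 + y + 1, y**3 + y**2 + 1.
None of them divide P (all give nonzero remainder).
Monic irreducibles of degree 4 over GF(2): y**4 + y + 1, y**4 + y**3 + 1, y**4 + y**3 + y**2 + y + 1.
None of them divide P (all give nonzero remainder).
No irreducible factor of degree ≤ 4 exists, so P is irreducible over GF(2).

Yes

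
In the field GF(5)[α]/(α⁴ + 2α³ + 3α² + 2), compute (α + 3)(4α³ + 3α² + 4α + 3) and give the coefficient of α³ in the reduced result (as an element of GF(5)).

2

Multiply in GF(5)[α]: (α + 3)·(4α³ + 3α² + 4α + 3) = 4α⁴ + 3α² + 4.
Reduce using α⁴ ≡ 3α³ + 2α² + 3 (mod α⁴ + 2α³ + 3α² + 2).
Reduced: 2α³ + α² + 1.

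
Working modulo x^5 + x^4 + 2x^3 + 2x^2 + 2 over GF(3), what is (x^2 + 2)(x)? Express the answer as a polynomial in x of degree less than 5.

Multiply in GF(3)[x]: (x^2 + 2)·(x) = x^3 + 2x.
Reduced: x^3 + 2x.

x^3 + 2x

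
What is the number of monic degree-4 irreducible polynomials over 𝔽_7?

588

By the necklace-counting formula, N_7(4) = (1/4) Σ_{d|4} μ(4/d)·7^d.
Divisors of 4: 1, 2, 4; μ(4/d) for each: 0, -1, 1.
Σ = − 7^2 + 7^4 = 2352.
N = 2352/4 = 588.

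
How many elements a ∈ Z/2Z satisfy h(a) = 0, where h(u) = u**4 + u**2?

Evaluate at each of the 2 elements of Z/2Z:
h(0) = 0 → root; h(1) = 0 → root.
Roots: {0, 1}.

2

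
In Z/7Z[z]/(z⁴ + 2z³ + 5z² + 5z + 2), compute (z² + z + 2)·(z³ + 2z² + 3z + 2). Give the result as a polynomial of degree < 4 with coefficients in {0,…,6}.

6z^2 + z + 2

Multiply in Z/7Z[z]: (z² + z + 2)·(z³ + 2z² + 3z + 2) = z⁵ + 3z⁴ + 2z² + z + 4.
Reduce using z⁴ ≡ 5z³ + 2z² + 2z + 5 (mod z⁴ + 2z³ + 5z² + 5z + 2).
Reduced: 6z² + z + 2.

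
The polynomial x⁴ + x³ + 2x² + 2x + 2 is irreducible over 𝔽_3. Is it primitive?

Yes

Write f(x) = x⁴ + x³ + 2x² + 2x + 2.
|GF(3^4)^×| = 3^4 − 1 = 80. Prime factorization: 80 = 2^4·5.
f is primitive ⇔ x has order 80 in GF(3)[x]/(f), i.e. x^(80/q) ≠ 1 for each prime q | 80.
x^(40) mod f = 2.
x^(16) mod f = x² + x.
None equal 1, so x has full order 80; f is primitive.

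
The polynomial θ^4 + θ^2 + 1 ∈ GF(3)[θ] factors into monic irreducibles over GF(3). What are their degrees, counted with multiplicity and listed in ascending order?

1, 1, 1, 1

Write g(θ) = θ^4 + θ^2 + 1.
Roots in GF(3): g(0) = 1; g(1) = 0 → root; g(2) = 0 → root.
Linear factors from roots: (θ - 1), (θ + 1).
Complete factorization: g(θ) = (θ + 1)^2·(θ - 1)^2.
Factor degrees with multiplicity: 1 + 1 + 1 + 1 = 4.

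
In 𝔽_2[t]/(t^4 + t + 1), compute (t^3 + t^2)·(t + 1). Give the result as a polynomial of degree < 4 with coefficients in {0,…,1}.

Multiply in 𝔽_2[t]: (t^3 + t^2)·(t + 1) = t^4 + t^2.
Reduce using t^4 ≡ t + 1 (mod t^4 + t + 1).
Reduced: t^2 + t + 1.

t^2 + t + 1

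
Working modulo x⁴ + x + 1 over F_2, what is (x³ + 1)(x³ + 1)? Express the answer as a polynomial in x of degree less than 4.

Multiply in F_2[x]: (x³ + 1)·(x³ + 1) = x⁶ + 1.
Reduce using x⁴ ≡ x + 1 (mod x⁴ + x + 1).
Reduced: x³ + x² + 1.

x^3 + x^2 + 1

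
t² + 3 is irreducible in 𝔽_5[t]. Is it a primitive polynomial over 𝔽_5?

No

Write f(t) = t² + 3.
|GF(5^2)^×| = 5^2 − 1 = 24. Prime factorization: 24 = 2^3·3.
f is primitive ⇔ t has order 24 in GF(5)[t]/(f), i.e. t^(24/q) ≠ 1 for each prime q | 24.
t^(12) mod f = 4.
t^(8) mod f = 1
Since t^(8) = 1, the order of t divides 8 < 24; not primitive.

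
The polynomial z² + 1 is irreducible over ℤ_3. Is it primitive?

Write f(z) = z² + 1.
|GF(3^2)^×| = 3^2 − 1 = 8. Prime factorization: 8 = 2^3.
f is primitive ⇔ z has order 8 in GF(3)[z]/(f), i.e. z^(8/q) ≠ 1 for each prime q | 8.
z^(4) mod f = 1
Since z^(4) = 1, the order of z divides 4 < 8; not primitive.

No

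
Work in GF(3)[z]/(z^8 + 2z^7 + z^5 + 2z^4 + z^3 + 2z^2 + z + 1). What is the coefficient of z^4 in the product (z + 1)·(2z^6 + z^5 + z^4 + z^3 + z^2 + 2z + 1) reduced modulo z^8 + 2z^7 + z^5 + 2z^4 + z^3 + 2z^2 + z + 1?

2

Multiply in GF(3)[z]: (z + 1)·(2z^6 + z^5 + z^4 + z^3 + z^2 + 2z + 1) = 2z^7 + 2z^5 + 2z^4 + 2z^3 + 1.
Reduced: 2z^7 + 2z^5 + 2z^4 + 2z^3 + 1.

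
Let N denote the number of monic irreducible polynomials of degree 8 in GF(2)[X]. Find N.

Gauss's count: N_{2}(8) = (1/8) Σ_{d|8} μ(8/d)·2^d.
Divisors of 8: 1, 2, 4, 8; μ(8/d) for each: 0, 0, -1, 1.
Σ = − 2^4 + 2^8 = 240.
N = 240/8 = 30.

30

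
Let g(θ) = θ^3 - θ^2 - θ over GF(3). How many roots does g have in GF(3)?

1

Evaluate at each of the 3 elements of GF(3):
g(0) = 0 → root; g(1) = 2; g(2) = 2.
Roots: {0}.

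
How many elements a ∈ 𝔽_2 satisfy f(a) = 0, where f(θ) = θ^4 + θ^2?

Evaluate at each of the 2 elements of 𝔽_2:
f(0) = 0 → root; f(1) = 0 → root.
Roots: {0, 1}.

2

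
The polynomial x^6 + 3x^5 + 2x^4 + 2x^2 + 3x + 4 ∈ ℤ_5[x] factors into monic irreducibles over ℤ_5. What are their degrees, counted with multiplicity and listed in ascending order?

Write g(x) = x^6 + 3x^5 + 2x^4 + 2x^2 + 3x + 4.
Roots in ℤ_5: g(0) = 4; g(1) = 0 → root; g(2) = 0 → root; g(3) = 1; g(4) = 3.
Linear factors from roots: (x + 4), (x + 3).
Complete factorization: g(x) = (x + 3)·(x + 4)·(x^2 + 2)·(x^2 + x + 1).
Factor degrees with multiplicity: 1 + 1 + 2 + 2 = 6.

1, 1, 2, 2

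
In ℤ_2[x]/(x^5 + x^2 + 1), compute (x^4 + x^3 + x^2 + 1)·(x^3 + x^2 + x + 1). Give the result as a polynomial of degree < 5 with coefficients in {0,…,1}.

Multiply in ℤ_2[x]: (x^4 + x^3 + x^2 + 1)·(x^3 + x^2 + x + 1) = x^7 + x^5 + x^4 + x^3 + x + 1.
Reduce using x^5 ≡ x^2 + 1 (mod x^5 + x^2 + 1).
Reduced: x^3 + x.

x^3 + x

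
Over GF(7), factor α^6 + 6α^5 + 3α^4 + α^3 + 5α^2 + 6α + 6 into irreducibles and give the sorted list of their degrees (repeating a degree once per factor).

Write g(α) = α^6 + 6α^5 + 3α^4 + α^3 + 5α^2 + 6α + 6.
Linear factors from roots: (α + 6), (α + 5).
Complete factorization: g(α) = (α + 5)·(α + 6)·(α^2 + 2)·(α^2 + 2α + 5).
Factor degrees with multiplicity: 1 + 1 + 2 + 2 = 6.

1, 1, 2, 2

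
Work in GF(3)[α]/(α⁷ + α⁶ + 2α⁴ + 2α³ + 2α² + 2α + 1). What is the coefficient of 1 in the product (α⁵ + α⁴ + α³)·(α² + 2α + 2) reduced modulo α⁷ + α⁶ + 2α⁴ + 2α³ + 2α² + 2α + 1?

Multiply in GF(3)[α]: (α⁵ + α⁴ + α³)·(α² + 2α + 2) = α⁷ + 2α⁵ + α⁴ + 2α³.
Reduce using α⁷ ≡ 2α⁶ + α⁴ + α³ + α² + α + 2 (mod α⁷ + α⁶ + 2α⁴ + 2α³ + 2α² + 2α + 1).
Reduced: 2α⁶ + 2α⁵ + 2α⁴ + α² + α + 2.

2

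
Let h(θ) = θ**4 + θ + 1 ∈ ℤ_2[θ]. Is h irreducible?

Check for roots in ℤ_2: h(0) = 1; h(1) = 1.
No roots, so no linear factors.
Monic irreducibles of degree 2 over GF(2): θ**2 + θ + 1.
None of them divide h (all give nonzero remainder).
No irreducible factor of degree ≤ 2 exists, so h is irreducible over GF(2).

Yes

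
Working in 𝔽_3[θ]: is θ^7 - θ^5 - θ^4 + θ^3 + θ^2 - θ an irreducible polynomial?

Write h(θ) = θ^7 - θ^5 - θ^4 + θ^3 + θ^2 - θ.
Check for roots in 𝔽_3: h(0) = 0 → root; h(1) = 0 → root; h(2) = 0 → root.
h(0) = 0, so (θ) divides h(θ); h is reducible.

No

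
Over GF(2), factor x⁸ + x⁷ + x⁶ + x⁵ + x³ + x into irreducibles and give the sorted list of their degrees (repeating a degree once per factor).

Write h(x) = x⁸ + x⁷ + x⁶ + x⁵ + x³ + x.
Roots in GF(2): h(0) = 0 → root; h(1) = 0 → root.
Linear factors from roots: (x), (x + 1).
Complete factorization: h(x) = (x)·(x + 1)^2·(x² + x + 1)·(x³ + x + 1).
Factor degrees with multiplicity: 1 + 1 + 1 + 2 + 3 = 8.

1, 1, 1, 2, 3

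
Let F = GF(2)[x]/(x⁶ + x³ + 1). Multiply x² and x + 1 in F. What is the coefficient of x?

0

Multiply in GF(2)[x]: (x²)·(x + 1) = x³ + x².
Reduced: x³ + x².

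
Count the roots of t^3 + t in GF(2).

2

Write f(t) = t^3 + t.
Evaluate at each of the 2 elements of GF(2):
f(0) = 0 → root; f(1) = 0 → root.
Roots: {0, 1}.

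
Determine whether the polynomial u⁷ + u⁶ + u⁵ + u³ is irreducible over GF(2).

Write m(u) = u⁷ + u⁶ + u⁵ + u³.
Check for roots in GF(2): m(0) = 0 → root; m(1) = 0 → root.
m(0) = 0, so (u) divides m(u); m is reducible.

No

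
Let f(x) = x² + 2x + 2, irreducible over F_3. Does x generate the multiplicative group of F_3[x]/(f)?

|GF(3^2)^×| = 3^2 − 1 = 8. Prime factorization: 8 = 2^3.
f is primitive ⇔ x has order 8 in GF(3)[x]/(f), i.e. x^(8/q) ≠ 1 for each prime q | 8.
x^(4) mod f = 2.
None equal 1, so x has full order 8; f is primitive.

Yes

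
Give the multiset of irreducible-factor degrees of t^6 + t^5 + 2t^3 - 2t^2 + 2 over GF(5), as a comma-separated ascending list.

Write h(t) = t^6 + t^5 + 2t^3 - 2t^2 + 2.
Roots in GF(5): h(0) = 2; h(1) = 4; h(2) = 1; h(3) = 0 → root; h(4) = 3.
Linear factors from roots: (t + 2).
Complete factorization: h(t) = (t + 2)^2·(t^2 - 2t - 1)·(t^2 - t + 2).
Factor degrees with multiplicity: 1 + 1 + 2 + 2 = 6.

1, 1, 2, 2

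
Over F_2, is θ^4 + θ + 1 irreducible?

Yes

Write f(θ) = θ^4 + θ + 1.
Check for roots in F_2: f(0) = 1; f(1) = 1.
No roots, so no linear factors.
Monic irreducibles of degree 2 over GF(2): θ^2 + θ + 1.
None of them divide f (all give nonzero remainder).
No irreducible factor of degree ≤ 2 exists, so f is irreducible over GF(2).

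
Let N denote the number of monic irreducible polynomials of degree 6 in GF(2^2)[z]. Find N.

670

x^(4^6) − x is the product of all monic irreducibles of degree dividing 6; Möbius inversion gives N = (1/6) Σ μ(6/d)·4^d.
Divisors of 6: 1, 2, 3, 6; μ(6/d) for each: 1, -1, -1, 1.
Σ = 4^1 − 4^2 − 4^3 + 4^6 = 4020.
N = 4020/6 = 670.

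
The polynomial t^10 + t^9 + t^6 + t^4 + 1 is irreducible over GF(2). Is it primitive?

No

Write f(t) = t^10 + t^9 + t^6 + t^4 + 1.
|GF(2^10)^×| = 2^10 − 1 = 1023. Prime factorization: 1023 = 3·11·31.
f is primitive ⇔ t has order 1023 in GF(2)[t]/(f), i.e. t^(1023/q) ≠ 1 for each prime q | 1023.
t^(341) mod f = 1
t^(93) mod f = t^8 + t^6 + t^5 + t^3 + t^2 + t.
t^(33) mod f = t^8 + t^7 + t^6 + t^4 + 1.
Since t^(341) = 1, the order of t divides 341 < 1023; not primitive.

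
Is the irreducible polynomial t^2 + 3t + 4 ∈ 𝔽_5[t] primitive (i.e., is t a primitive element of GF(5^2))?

Write f(t) = t^2 + 3t + 4.
|GF(5^2)^×| = 5^2 − 1 = 24. Prime factorization: 24 = 2^3·3.
f is primitive ⇔ t has order 24 in GF(5)[t]/(f), i.e. t^(24/q) ≠ 1 for each prime q | 24.
t^(12) mod f = 1
t^(8) mod f = 3t + 4.
Since t^(12) = 1, the order of t divides 12 < 24; not primitive.

No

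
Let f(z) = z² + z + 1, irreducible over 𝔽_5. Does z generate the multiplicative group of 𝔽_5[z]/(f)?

|GF(5^2)^×| = 5^2 − 1 = 24. Prime factorization: 24 = 2^3·3.
f is primitive ⇔ z has order 24 in GF(5)[z]/(f), i.e. z^(24/q) ≠ 1 for each prime q | 24.
z^(12) mod f = 1
z^(8) mod f = 4z + 4.
Since z^(12) = 1, the order of z divides 12 < 24; not primitive.

No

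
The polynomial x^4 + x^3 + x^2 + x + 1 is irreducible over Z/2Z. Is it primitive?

No

Write f(x) = x^4 + x^3 + x^2 + x + 1.
|GF(2^4)^×| = 2^4 − 1 = 15. Prime factorization: 15 = 3·5.
f is primitive ⇔ x has order 15 in GF(2)[x]/(f), i.e. x^(15/q) ≠ 1 for each prime q | 15.
x^(5) mod f = 1
x^(3) mod f = x^3.
Since x^(5) = 1, the order of x divides 5 < 15; not primitive.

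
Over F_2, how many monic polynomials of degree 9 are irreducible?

Gauss's count: N_{2}(9) = (1/9) Σ_{d|9} μ(9/d)·2^d.
Divisors of 9: 1, 3, 9; μ(9/d) for each: 0, -1, 1.
Σ = − 2^3 + 2^9 = 504.
N = 504/9 = 56.

56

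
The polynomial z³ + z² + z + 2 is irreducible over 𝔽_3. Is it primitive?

No

Write f(z) = z³ + z² + z + 2.
|GF(3^3)^×| = 3^3 − 1 = 26. Prime factorization: 26 = 2·13.
f is primitive ⇔ z has order 26 in GF(3)[z]/(f), i.e. z^(26/q) ≠ 1 for each prime q | 26.
z^(13) mod f = 1
z^(2) mod f = z².
Since z^(13) = 1, the order of z divides 13 < 26; not primitive.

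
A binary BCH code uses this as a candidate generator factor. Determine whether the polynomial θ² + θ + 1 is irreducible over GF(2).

Yes

Write m(θ) = θ² + θ + 1.
Check for roots in GF(2): m(0) = 1; m(1) = 1.
No roots. A degree-2 polynomial over a field with no linear factor is irreducible.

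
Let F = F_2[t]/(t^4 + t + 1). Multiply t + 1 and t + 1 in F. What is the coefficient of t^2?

1

Multiply in F_2[t]: (t + 1)·(t + 1) = t^2 + 1.
Reduced: t^2 + 1.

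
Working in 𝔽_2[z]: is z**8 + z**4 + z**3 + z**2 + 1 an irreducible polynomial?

Yes

Write h(z) = z**8 + z**4 + z**3 + z**2 + 1.
Check for roots in 𝔽_2: h(0) = 1; h(1) = 1.
No roots, so no linear factors.
Monic irreducibles of degree 2 over GF(2): z**2 + z + 1.
None of them divide h (all give nonzero remainder).
Monic irreducibles of degree 3 over GF(2): z**3 + z + 1, z**3 + z**2 + 1.
None of them divide h (all give nonzero remainder).
Monic irreducibles of degree 4 over GF(2): z**4 + z + 1, z**4 + z**3 + 1, z**4 + z**3 + z**2 + z + 1.
None of them divide h (all give nonzero remainder).
No irreducible factor of degree ≤ 4 exists, so h is irreducible over GF(2).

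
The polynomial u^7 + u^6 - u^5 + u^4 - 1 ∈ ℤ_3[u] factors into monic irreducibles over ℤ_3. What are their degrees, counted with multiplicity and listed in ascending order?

7

Write h(u) = u^7 + u^6 - u^5 + u^4 - 1.
Roots in ℤ_3: h(0) = 2; h(1) = 1; h(2) = 1.
Complete factorization: h(u) = (u^7 + u^6 - u^5 + u^4 - 1).
Factor degrees with multiplicity: 7 = 7.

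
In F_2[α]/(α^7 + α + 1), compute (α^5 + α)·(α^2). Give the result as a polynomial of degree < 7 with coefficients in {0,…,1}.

α^3 + α + 1

Multiply in F_2[α]: (α^5 + α)·(α^2) = α^7 + α^3.
Reduce using α^7 ≡ α + 1 (mod α^7 + α + 1).
Reduced: α^3 + α + 1.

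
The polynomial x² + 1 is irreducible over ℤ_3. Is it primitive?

Write f(x) = x² + 1.
|GF(3^2)^×| = 3^2 − 1 = 8. Prime factorization: 8 = 2^3.
f is primitive ⇔ x has order 8 in GF(3)[x]/(f), i.e. x^(8/q) ≠ 1 for each prime q | 8.
x^(4) mod f = 1
Since x^(4) = 1, the order of x divides 4 < 8; not primitive.

No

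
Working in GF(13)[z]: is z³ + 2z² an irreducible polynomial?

Write h(z) = z³ + 2z².
Check each element of GF(13) for a root: h(0)=0, h(1)=3, h(2)=3, h(3)=6, h(4)=5, h(5)=6, h(6)=2, h(7)=12, h(8)=3, h(9)=7, h(10)=4, h(11)=0, h(12)=1.
h(0) = 0, so (z) divides h(z); h is reducible.

No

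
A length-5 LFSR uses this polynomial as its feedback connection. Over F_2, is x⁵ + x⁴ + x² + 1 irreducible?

No

Write f(x) = x⁵ + x⁴ + x² + 1.
Check for roots in F_2: f(0) = 1; f(1) = 0 → root.
f(1) = 0, so (x − 1) divides f(x); f is reducible.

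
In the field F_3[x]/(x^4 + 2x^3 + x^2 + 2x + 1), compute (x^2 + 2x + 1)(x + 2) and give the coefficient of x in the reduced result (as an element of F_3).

2

Multiply in F_3[x]: (x^2 + 2x + 1)·(x + 2) = x^3 + x^2 + 2x + 2.
Reduced: x^3 + x^2 + 2x + 2.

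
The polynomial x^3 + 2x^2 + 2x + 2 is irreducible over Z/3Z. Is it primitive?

No

Write f(x) = x^3 + 2x^2 + 2x + 2.
|GF(3^3)^×| = 3^3 − 1 = 26. Prime factorization: 26 = 2·13.
f is primitive ⇔ x has order 26 in GF(3)[x]/(f), i.e. x^(26/q) ≠ 1 for each prime q | 26.
x^(13) mod f = 1
x^(2) mod f = x^2.
Since x^(13) = 1, the order of x divides 13 < 26; not primitive.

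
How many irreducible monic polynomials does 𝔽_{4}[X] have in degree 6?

Gauss's count: N_{4}(6) = (1/6) Σ_{d|6} μ(6/d)·4^d.
Divisors of 6: 1, 2, 3, 6; μ(6/d) for each: 1, -1, -1, 1.
Σ = 4^1 − 4^2 − 4^3 + 4^6 = 4020.
N = 4020/6 = 670.

670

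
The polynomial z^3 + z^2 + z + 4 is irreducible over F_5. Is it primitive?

No

Write f(z) = z^3 + z^2 + z + 4.
|GF(5^3)^×| = 5^3 − 1 = 124. Prime factorization: 124 = 2^2·31.
f is primitive ⇔ z has order 124 in GF(5)[z]/(f), i.e. z^(124/q) ≠ 1 for each prime q | 124.
z^(62) mod f = 1
z^(4) mod f = 2z + 4.
Since z^(62) = 1, the order of z divides 62 < 124; not primitive.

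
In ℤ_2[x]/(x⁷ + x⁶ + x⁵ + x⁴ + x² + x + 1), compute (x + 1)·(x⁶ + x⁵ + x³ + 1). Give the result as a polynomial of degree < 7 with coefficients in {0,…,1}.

Multiply in ℤ_2[x]: (x + 1)·(x⁶ + x⁵ + x³ + 1) = x⁷ + x⁵ + x⁴ + x³ + x + 1.
Reduce using x⁷ ≡ x⁶ + x⁵ + x⁴ + x² + x + 1 (mod x⁷ + x⁶ + x⁵ + x⁴ + x² + x + 1).
Reduced: x⁶ + x³ + x².

x^6 + x^3 + x^2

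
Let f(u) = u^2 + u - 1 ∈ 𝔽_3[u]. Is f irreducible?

Yes

Check for roots in 𝔽_3: f(0) = 2; f(1) = 1; f(2) = 2.
No roots. A degree-2 polynomial over a field with no linear factor is irreducible.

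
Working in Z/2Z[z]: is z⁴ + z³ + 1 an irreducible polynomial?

Write g(z) = z⁴ + z³ + 1.
Check for roots in Z/2Z: g(0) = 1; g(1) = 1.
No roots, so no linear factors.
Monic irreducibles of degree 2 over GF(2): z² + z + 1.
None of them divide g (all give nonzero remainder).
No irreducible factor of degree ≤ 2 exists, so g is irreducible over GF(2).

Yes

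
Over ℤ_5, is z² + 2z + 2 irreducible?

No

Write g(z) = z² + 2z + 2.
Check for roots in ℤ_5: g(0) = 2; g(1) = 0 → root; g(2) = 0 → root; g(3) = 2; g(4) = 1.
g(1) = 0, so (z − 1) divides g(z); g is reducible.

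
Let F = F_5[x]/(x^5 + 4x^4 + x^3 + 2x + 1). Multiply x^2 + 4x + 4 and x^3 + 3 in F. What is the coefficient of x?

0

Multiply in F_5[x]: (x^2 + 4x + 4)·(x^3 + 3) = x^5 + 4x^4 + 4x^3 + 3x^2 + 2x + 2.
Reduce using x^5 ≡ x^4 + 4x^3 + 3x + 4 (mod x^5 + 4x^4 + x^3 + 2x + 1).
Reduced: 3x^3 + 3x^2 + 1.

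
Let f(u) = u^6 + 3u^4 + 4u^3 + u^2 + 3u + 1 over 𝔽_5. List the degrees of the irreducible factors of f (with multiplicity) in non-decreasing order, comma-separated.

Roots in 𝔽_5: f(0) = 1; f(1) = 3; f(2) = 0 → root; f(3) = 4; f(4) = 4.
Linear factors from roots: (u + 3).
Complete factorization: f(u) = (u + 3)·(u^2 + u + 1)·(u^3 + u^2 + 2).
Factor degrees with multiplicity: 1 + 2 + 3 = 6.

1, 2, 3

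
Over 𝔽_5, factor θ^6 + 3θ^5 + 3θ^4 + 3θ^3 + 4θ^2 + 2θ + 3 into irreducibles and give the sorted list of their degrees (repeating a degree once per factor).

1, 2, 3

Write h(θ) = θ^6 + 3θ^5 + 3θ^4 + 3θ^3 + 4θ^2 + 2θ + 3.
Roots in 𝔽_5: h(0) = 3; h(1) = 4; h(2) = 0 → root; h(3) = 2; h(4) = 3.
Linear factors from roots: (θ + 3).
Complete factorization: h(θ) = (θ + 3)·(θ^2 + 4θ + 1)·(θ^3 + θ^2 + 3θ + 1).
Factor degrees with multiplicity: 1 + 2 + 3 = 6.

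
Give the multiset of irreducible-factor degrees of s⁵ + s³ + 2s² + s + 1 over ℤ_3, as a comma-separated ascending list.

Write g(s) = s⁵ + s³ + 2s² + s + 1.
Roots in ℤ_3: g(0) = 1; g(1) = 0 → root; g(2) = 0 → root.
Linear factors from roots: (s + 2), (s + 1).
Complete factorization: g(s) = (s + 1)·(s + 2)·(s³ + 2s + 2).
Factor degrees with multiplicity: 1 + 1 + 3 = 5.

1, 1, 3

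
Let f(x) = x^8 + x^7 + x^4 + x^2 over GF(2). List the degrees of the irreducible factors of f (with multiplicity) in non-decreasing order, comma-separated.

Roots in GF(2): f(0) = 0 → root; f(1) = 0 → root.
Linear factors from roots: (x), (x + 1).
Complete factorization: f(x) = (x + 1)·(x)^2·(x^2 + x + 1)·(x^3 + x^2 + 1).
Factor degrees with multiplicity: 1 + 1 + 1 + 2 + 3 = 8.

1, 1, 1, 2, 3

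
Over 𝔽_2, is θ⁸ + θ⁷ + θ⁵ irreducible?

No

Write f(θ) = θ⁸ + θ⁷ + θ⁵.
Check for roots in 𝔽_2: f(0) = 0 → root; f(1) = 1.
f(0) = 0, so (θ) divides f(θ); f is reducible.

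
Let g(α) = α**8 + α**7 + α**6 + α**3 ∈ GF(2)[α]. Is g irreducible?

No

Check for roots in GF(2): g(0) = 0 → root; g(1) = 0 → root.
g(0) = 0, so (α) divides g(α); g is reducible.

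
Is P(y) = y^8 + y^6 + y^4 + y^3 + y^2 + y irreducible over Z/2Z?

No

Check for roots in Z/2Z: P(0) = 0 → root; P(1) = 0 → root.
P(0) = 0, so (y) divides P(y); P is reducible.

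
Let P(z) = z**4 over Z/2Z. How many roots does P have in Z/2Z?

1

Evaluate at each of the 2 elements of Z/2Z:
P(0) = 0 → root; P(1) = 1.
Roots: {0}.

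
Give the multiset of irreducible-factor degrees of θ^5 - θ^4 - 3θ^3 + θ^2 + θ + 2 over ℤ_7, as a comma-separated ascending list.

Write g(θ) = θ^5 - θ^4 - 3θ^3 + θ^2 + θ + 2.
Linear factors from roots: (θ - 2).
Complete factorization: g(θ) = (θ - 2)·(θ^4 + θ^3 - θ^2 - θ - 1).
Factor degrees with multiplicity: 1 + 4 = 5.

1, 4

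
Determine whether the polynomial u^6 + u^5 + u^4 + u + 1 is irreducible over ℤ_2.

Write f(u) = u^6 + u^5 + u^4 + u + 1.
Check for roots in ℤ_2: f(0) = 1; f(1) = 1.
No roots, so no linear factors.
Monic irreducibles of degree 2 over GF(2): u^2 + u + 1.
None of them divide f (all give nonzero remainder).
Monic irreducibles of degree 3 over GF(2): u^3 + u + 1, u^3 + u^2 + 1.
None of them divide f (all give nonzero remainder).
No irreducible factor of degree ≤ 3 exists, so f is irreducible over GF(2).

Yes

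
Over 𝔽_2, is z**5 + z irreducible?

Write m(z) = z**5 + z.
Check for roots in 𝔽_2: m(0) = 0 → root; m(1) = 0 → root.
m(0) = 0, so (z) divides m(z); m is reducible.

No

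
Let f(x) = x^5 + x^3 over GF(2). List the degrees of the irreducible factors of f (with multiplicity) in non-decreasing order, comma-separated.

Roots in GF(2): f(0) = 0 → root; f(1) = 0 → root.
Linear factors from roots: (x), (x + 1).
Complete factorization: f(x) = (x + 1)^2·(x)^3.
Factor degrees with multiplicity: 1 + 1 + 1 + 1 + 1 = 5.

1, 1, 1, 1, 1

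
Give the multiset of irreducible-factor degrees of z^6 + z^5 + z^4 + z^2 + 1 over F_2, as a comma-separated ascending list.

Write g(z) = z^6 + z^5 + z^4 + z^2 + 1.
Roots in F_2: g(0) = 1; g(1) = 1.
Complete factorization: g(z) = (z^6 + z^5 + z^4 + z^2 + 1).
Factor degrees with multiplicity: 6 = 6.

6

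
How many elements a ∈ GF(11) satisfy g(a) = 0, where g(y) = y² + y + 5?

Evaluate at each of the 11 elements of GF(11):
g(0) = 5; g(1) = 7; g(2) = 0 → root; g(3) = 6; g(4) = 3; g(5) = 2; g(6) = 3; g(7) = 6; g(8) = 0 → root; g(9) = 7; g(10) = 5.
Roots: {2, 8}.

2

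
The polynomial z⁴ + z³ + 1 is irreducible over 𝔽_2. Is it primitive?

Write f(z) = z⁴ + z³ + 1.
|GF(2^4)^×| = 2^4 − 1 = 15. Prime factorization: 15 = 3·5.
f is primitive ⇔ z has order 15 in GF(2)[z]/(f), i.e. z^(15/q) ≠ 1 for each prime q | 15.
z^(5) mod f = z³ + z + 1.
z^(3) mod f = z³.
None equal 1, so z has full order 15; f is primitive.

Yes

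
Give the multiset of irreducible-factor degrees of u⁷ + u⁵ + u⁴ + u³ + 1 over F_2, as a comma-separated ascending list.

Write g(u) = u⁷ + u⁵ + u⁴ + u³ + 1.
Roots in F_2: g(0) = 1; g(1) = 1.
Complete factorization: g(u) = (u⁷ + u⁵ + u⁴ + u³ + 1).
Factor degrees with multiplicity: 7 = 7.

7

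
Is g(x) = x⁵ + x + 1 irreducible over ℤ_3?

No

Check for roots in ℤ_3: g(0) = 1; g(1) = 0 → root; g(2) = 2.
g(1) = 0, so (x − 1) divides g(x); g is reducible.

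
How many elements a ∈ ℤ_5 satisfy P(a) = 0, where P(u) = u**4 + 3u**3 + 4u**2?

1

Evaluate at each of the 5 elements of ℤ_5:
P(0) = 0 → root; P(1) = 3; P(2) = 1; P(3) = 3; P(4) = 2.
Roots: {0}.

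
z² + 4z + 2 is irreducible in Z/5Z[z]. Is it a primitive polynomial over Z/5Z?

Write f(z) = z² + 4z + 2.
|GF(5^2)^×| = 5^2 − 1 = 24. Prime factorization: 24 = 2^3·3.
f is primitive ⇔ z has order 24 in GF(5)[z]/(f), i.e. z^(24/q) ≠ 1 for each prime q | 24.
z^(12) mod f = 4.
z^(8) mod f = 2z + 1.
None equal 1, so z has full order 24; f is primitive.

Yes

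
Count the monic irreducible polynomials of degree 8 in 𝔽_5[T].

48750

By the necklace-counting formula, N_5(8) = (1/8) Σ_{d|8} μ(8/d)·5^d.
Divisors of 8: 1, 2, 4, 8; μ(8/d) for each: 0, 0, -1, 1.
Σ = − 5^4 + 5^8 = 390000.
N = 390000/8 = 48750.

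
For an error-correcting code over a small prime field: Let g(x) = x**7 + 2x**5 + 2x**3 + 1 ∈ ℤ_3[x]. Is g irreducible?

No

Check for roots in ℤ_3: g(0) = 1; g(1) = 0 → root; g(2) = 2.
g(1) = 0, so (x − 1) divides g(x); g is reducible.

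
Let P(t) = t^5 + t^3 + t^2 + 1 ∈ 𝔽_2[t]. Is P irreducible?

No

Check for roots in 𝔽_2: P(0) = 1; P(1) = 0 → root.
P(1) = 0, so (t − 1) divides P(t); P is reducible.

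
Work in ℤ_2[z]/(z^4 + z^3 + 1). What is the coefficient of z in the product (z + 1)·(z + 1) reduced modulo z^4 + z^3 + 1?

Multiply in ℤ_2[z]: (z + 1)·(z + 1) = z^2 + 1.
Reduced: z^2 + 1.

0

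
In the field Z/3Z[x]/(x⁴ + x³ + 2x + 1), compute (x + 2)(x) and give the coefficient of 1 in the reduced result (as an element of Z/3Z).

Multiply in Z/3Z[x]: (x + 2)·(x) = x² + 2x.
Reduced: x² + 2x.

0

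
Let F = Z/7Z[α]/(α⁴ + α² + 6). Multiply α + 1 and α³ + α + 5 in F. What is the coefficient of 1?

Multiply in Z/7Z[α]: (α + 1)·(α³ + α + 5) = α⁴ + α³ + α² + 6α + 5.
Reduce using α⁴ ≡ 6α² + 1 (mod α⁴ + α² + 6).
Reduced: α³ + 6α + 6.

6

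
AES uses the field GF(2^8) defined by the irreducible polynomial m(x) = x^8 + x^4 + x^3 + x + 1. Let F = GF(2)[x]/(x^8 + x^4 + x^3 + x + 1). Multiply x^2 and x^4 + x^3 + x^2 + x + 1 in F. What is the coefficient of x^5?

Multiply in GF(2)[x]: (x^2)·(x^4 + x^3 + x^2 + x + 1) = x^6 + x^5 + x^4 + x^3 + x^2.
Reduced: x^6 + x^5 + x^4 + x^3 + x^2.

1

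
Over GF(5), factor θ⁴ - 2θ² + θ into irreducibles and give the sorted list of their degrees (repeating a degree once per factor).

1, 1, 1, 1

Write h(θ) = θ⁴ - 2θ² + θ.
Roots in GF(5): h(0) = 0 → root; h(1) = 0 → root; h(2) = 0 → root; h(3) = 1; h(4) = 3.
Linear factors from roots: (θ), (θ - 1), (θ - 2).
Complete factorization: h(θ) = (θ)·(θ - 1)·(θ - 2)^2.
Factor degrees with multiplicity: 1 + 1 + 1 + 1 = 4.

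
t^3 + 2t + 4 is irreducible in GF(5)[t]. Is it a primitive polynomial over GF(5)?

No

Write f(t) = t^3 + 2t + 4.
|GF(5^3)^×| = 5^3 − 1 = 124. Prime factorization: 124 = 2^2·31.
f is primitive ⇔ t has order 124 in GF(5)[t]/(f), i.e. t^(124/q) ≠ 1 for each prime q | 124.
t^(62) mod f = 1
t^(4) mod f = 3t^2 + t.
Since t^(62) = 1, the order of t divides 62 < 124; not primitive.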